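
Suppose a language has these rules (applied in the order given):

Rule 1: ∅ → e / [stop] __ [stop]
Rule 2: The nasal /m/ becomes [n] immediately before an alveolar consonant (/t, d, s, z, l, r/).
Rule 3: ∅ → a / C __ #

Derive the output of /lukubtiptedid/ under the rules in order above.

Rule 1 (stop-cluster e-epenthesis): /b/ and /t/ form a stop–stop cluster, so [e] is inserted between them. /p/ and /t/ form a stop–stop cluster, so [e] is inserted between them. /lukubtiptedid/ → lukubetipetedid.
Rule 2 (nasal place assimilation): no segment meets the environment; /lukubetipetedid/ is unchanged.
Rule 3 (final a-epenthesis): the form ends in the consonant /d/, so [a] is inserted word-finally. /lukubetipetedid/ → lukubetipetedida.

lukubetipetedida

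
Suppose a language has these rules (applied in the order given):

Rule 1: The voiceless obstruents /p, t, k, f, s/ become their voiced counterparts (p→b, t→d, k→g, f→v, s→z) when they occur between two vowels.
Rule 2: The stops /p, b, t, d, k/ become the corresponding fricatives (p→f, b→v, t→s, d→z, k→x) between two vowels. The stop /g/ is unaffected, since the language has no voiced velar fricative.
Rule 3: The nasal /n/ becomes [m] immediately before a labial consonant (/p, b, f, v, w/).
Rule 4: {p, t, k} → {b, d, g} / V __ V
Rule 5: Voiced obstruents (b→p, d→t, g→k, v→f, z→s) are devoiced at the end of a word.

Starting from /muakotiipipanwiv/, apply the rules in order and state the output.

muagoziivivamwif

Rule 1 (intervocalic voicing): /k/ is a voiceless obstruent between vowels /a/ and /o/, so it voices to [g]. /t/ is a voiceless obstruent between vowels /o/ and /i/, so it voices to [d]. /p/ is a voiceless obstruent between vowels /i/ and /i/, so it voices to [b]. /p/ is a voiceless obstruent between vowels /i/ and /a/, so it voices to [b]. /muakotiipipanwiv/ → muagodiibibanwiv.
Rule 2 (intervocalic spirantization): /d/ is a stop between vowels /o/ and /i/, so it spirantizes to the fricative [z]. /b/ is a stop between vowels /i/ and /i/, so it spirantizes to the fricative [v]. /b/ is a stop between vowels /i/ and /a/, so it spirantizes to the fricative [v]. /muagodiibibanwiv/ → muagoziivivanwiv.
Rule 3 (nasal place assimilation): /n/ precedes the labial consonant /w/, so it assimilates in place to [m]. /muagoziivivanwiv/ → muagoziivivamwiv.
Rule 4 (intervocalic voicing): no segment meets the environment; /muagoziivivamwiv/ is unchanged.
Rule 5 (final devoicing): /v/ is a voiced obstruent in word-final position, so it devoices to [f]. /muagoziivivamwiv/ → muagoziivivamwif.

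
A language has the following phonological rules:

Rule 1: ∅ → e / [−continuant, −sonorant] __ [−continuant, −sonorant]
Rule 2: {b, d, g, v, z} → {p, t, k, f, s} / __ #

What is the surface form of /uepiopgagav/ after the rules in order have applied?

uepiopegagaf

Rule 1 (stop-cluster e-epenthesis): /p/ and /g/ form a stop–stop cluster, so [e] is inserted between them. /uepiopgagav/ → uepiopegagav.
Rule 2 (final devoicing): /v/ is a voiced obstruent in word-final position, so it devoices to [f]. /uepiopegagav/ → uepiopegagaf.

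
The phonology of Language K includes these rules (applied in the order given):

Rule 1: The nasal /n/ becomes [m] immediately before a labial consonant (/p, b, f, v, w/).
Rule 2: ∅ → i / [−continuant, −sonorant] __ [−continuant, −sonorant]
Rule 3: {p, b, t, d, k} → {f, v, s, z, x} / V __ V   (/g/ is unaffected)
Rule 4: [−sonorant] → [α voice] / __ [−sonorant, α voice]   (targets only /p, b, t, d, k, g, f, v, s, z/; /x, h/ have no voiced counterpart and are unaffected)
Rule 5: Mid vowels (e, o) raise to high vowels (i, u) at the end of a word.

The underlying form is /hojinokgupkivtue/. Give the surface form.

Rule 1 (nasal place assimilation): no segment meets the environment; /hojinokgupkivtue/ is unchanged.
Rule 2 (stop-cluster i-epenthesis): /k/ and /g/ form a stop–stop cluster, so [i] is inserted between them. /p/ and /k/ form a stop–stop cluster, so [i] is inserted between them. /hojinokgupkivtue/ → hojinokigupikivtue.
Rule 3 (intervocalic spirantization): /k/ is a stop between vowels /o/ and /i/, so it spirantizes to the fricative [x]. /p/ is a stop between vowels /u/ and /i/, so it spirantizes to the fricative [f]. /k/ is a stop between vowels /i/ and /i/, so it spirantizes to the fricative [x]. /hojinokigupikivtue/ → hojinoxigufixivtue.
Rule 4 (regressive voicing assimilation): /v/ precedes the voiceless obstruent /t/, so it devoices to [f] by assimilation. /hojinoxigufixivtue/ → hojinoxigufixiftue.
Rule 5 (final vowel raising): /e/ is a mid vowel in word-final position, so it raises to [i]. /hojinoxigufixiftue/ → hojinoxigufixiftui.

hojinoxigufixiftui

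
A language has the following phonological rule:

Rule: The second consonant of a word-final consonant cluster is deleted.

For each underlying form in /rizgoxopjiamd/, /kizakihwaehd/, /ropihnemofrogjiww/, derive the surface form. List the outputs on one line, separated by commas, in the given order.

rizgoxopjiam, kizakihwaeh, ropihnemofrogjiw

/rizgoxopjiamd/: /d/ is the second consonant of a word-final cluster /md/, so it deletes. → [rizgoxopjiam].
/kizakihwaehd/: /d/ is the second consonant of a word-final cluster /hd/, so it deletes. → [kizakihwaeh].
/ropihnemofrogjiww/: /w/ is the second consonant of a word-final cluster /ww/, so it deletes. → [ropihnemofrogjiw].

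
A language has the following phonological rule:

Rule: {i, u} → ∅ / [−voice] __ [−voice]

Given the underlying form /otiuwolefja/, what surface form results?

otiuwolefja

No segment of /otiuwolefja/ meets the structural description of the rule, so the form surfaces unchanged.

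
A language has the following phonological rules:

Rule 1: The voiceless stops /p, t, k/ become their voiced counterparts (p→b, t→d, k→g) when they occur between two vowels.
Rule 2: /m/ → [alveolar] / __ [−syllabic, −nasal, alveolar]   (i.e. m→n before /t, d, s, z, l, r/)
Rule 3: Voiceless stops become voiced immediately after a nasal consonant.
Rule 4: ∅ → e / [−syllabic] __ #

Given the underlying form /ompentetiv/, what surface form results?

Rule 1 (intervocalic voicing): /t/ is a voiceless stop between vowels /e/ and /i/, so it voices to [d]. /ompentetiv/ → ompentediv.
Rule 2 (nasal place assimilation): no segment meets the environment; /ompentediv/ is unchanged.
Rule 3 (post-nasal voicing): /p/ is a voiceless stop immediately after the nasal /m/, so it voices to [b]. /t/ is a voiceless stop immediately after the nasal /n/, so it voices to [d]. /ompentediv/ → ombendediv.
Rule 4 (final e-epenthesis): the form ends in the consonant /v/, so [e] is inserted word-finally. /ombendediv/ → ombendedive.

ombendedive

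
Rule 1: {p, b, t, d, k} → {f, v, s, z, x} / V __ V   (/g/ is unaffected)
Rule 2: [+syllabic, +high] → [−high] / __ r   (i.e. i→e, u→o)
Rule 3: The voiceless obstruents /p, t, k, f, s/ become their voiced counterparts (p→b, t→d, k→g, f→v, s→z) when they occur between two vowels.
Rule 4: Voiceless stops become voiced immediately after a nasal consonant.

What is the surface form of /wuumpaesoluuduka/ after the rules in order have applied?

Rule 1 (intervocalic spirantization): /d/ is a stop between vowels /u/ and /u/, so it spirantizes to the fricative [z]. /k/ is a stop between vowels /u/ and /a/, so it spirantizes to the fricative [x]. /wuumpaesoluuduka/ → wuumpaesoluuzuxa.
Rule 2 (pre-rhotic lowering): no segment meets the environment; /wuumpaesoluuzuxa/ is unchanged.
Rule 3 (intervocalic voicing): /s/ is a voiceless obstruent between vowels /e/ and /o/, so it voices to [z]. /wuumpaesoluuzuxa/ → wuumpaezoluuzuxa.
Rule 4 (post-nasal voicing): /p/ is a voiceless stop immediately after the nasal /m/, so it voices to [b]. /wuumpaezoluuzuxa/ → wuumbaezoluuzuxa.

wuumbaezoluuzuxa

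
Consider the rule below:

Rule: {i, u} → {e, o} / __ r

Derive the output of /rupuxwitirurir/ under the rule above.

Scanning /rupuxwitirurir/: /u/ at position 2 is not in the conditioning environment; /u/ at position 4 is not in the conditioning environment; /i/ at position 7 is not in the conditioning environment; /i/ is a high vowel immediately before /r/, so it lowers to [e]; /u/ is a high vowel immediately before /r/, so it lowers to [o]; /i/ is a high vowel immediately before /r/, so it lowers to [e].
Result: [rupuxwiterorer].

rupuxwiterorer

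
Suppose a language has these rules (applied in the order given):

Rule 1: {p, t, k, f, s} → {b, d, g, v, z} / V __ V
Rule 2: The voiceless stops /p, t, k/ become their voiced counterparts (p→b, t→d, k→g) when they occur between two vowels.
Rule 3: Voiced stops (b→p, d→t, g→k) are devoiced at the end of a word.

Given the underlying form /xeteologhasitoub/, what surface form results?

xedeologhazidoup

Rule 1 (intervocalic voicing): /t/ is a voiceless obstruent between vowels /e/ and /e/, so it voices to [d]. /s/ is a voiceless obstruent between vowels /a/ and /i/, so it voices to [z]. /t/ is a voiceless obstruent between vowels /i/ and /o/, so it voices to [d]. /xeteologhasitoub/ → xedeologhazidoub.
Rule 2 (intervocalic voicing): no segment meets the environment; /xedeologhazidoub/ is unchanged.
Rule 3 (final devoicing): /b/ is a voiced stop in word-final position, so it devoices to [p]. /xedeologhazidoub/ → xedeologhazidoup.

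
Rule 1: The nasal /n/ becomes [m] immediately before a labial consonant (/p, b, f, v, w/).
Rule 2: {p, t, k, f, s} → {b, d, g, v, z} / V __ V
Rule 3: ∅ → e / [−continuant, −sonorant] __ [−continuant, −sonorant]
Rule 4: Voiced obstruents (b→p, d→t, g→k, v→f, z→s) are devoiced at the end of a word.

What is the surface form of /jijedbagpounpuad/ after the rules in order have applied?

jijedebagepoumpuat

Rule 1 (nasal place assimilation): /n/ precedes the labial consonant /p/, so it assimilates in place to [m]. /jijedbagpounpuad/ → jijedbagpoumpuad.
Rule 2 (intervocalic voicing): no segment meets the environment; /jijedbagpoumpuad/ is unchanged.
Rule 3 (stop-cluster e-epenthesis): /d/ and /b/ form a stop–stop cluster, so [e] is inserted between them. /g/ and /p/ form a stop–stop cluster, so [e] is inserted between them. /jijedbagpoumpuad/ → jijedebagepoumpuad.
Rule 4 (final devoicing): /d/ is a voiced obstruent in word-final position, so it devoices to [t]. /jijedebagepoumpuad/ → jijedebagepoumpuat.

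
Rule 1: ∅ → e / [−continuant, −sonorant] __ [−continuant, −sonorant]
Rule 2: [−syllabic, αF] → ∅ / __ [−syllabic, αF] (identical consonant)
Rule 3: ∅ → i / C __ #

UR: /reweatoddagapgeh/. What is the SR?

Rule 1 (stop-cluster e-epenthesis): /d/ and /d/ form a stop–stop cluster, so [e] is inserted between them. /p/ and /g/ form a stop–stop cluster, so [e] is inserted between them. /reweatoddagapgeh/ → reweatodedagapegeh.
Rule 2 (degemination): no segment meets the environment; /reweatodedagapegeh/ is unchanged.
Rule 3 (final i-epenthesis): the form ends in the consonant /h/, so [i] is inserted word-finally. /reweatodedagapegeh/ → reweatodedagapegehi.

reweatodedagapegehi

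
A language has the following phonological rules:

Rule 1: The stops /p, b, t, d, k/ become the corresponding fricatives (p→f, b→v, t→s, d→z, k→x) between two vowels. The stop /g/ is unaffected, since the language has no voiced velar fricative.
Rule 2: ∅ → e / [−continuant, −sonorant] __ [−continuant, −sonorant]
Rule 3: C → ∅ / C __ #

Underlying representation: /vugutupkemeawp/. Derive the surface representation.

Rule 1 (intervocalic spirantization): /t/ is a stop between vowels /u/ and /u/, so it spirantizes to the fricative [s]. /vugutupkemeawp/ → vugusupkemeawp.
Rule 2 (stop-cluster e-epenthesis): /p/ and /k/ form a stop–stop cluster, so [e] is inserted between them. /vugusupkemeawp/ → vugusupekemeawp.
Rule 3 (final cluster simplification): /p/ is the second consonant of a word-final cluster /wp/, so it deletes. /vugusupekemeawp/ → vugusupekemeaw.

vugusupekemeaw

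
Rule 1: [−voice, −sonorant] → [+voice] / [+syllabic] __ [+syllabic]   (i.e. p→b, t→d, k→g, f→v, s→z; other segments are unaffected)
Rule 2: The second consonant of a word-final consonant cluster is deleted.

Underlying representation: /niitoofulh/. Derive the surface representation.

niidoovul

Rule 1 (intervocalic voicing): /t/ is a voiceless obstruent between vowels /i/ and /o/, so it voices to [d]. /f/ is a voiceless obstruent between vowels /o/ and /u/, so it voices to [v]. /niitoofulh/ → niidoovulh.
Rule 2 (final cluster simplification): /h/ is the second consonant of a word-final cluster /lh/, so it deletes. /niidoovulh/ → niidoovul.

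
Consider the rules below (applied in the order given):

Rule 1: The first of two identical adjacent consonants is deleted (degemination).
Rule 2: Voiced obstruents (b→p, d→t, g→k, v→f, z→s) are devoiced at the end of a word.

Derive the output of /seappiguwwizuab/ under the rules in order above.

seapiguwizuap

Rule 1 (degemination): /pp/ is a geminate; the first /p/ deletes. /ww/ is a geminate; the first /w/ deletes. /seappiguwwizuab/ → seapiguwizuab.
Rule 2 (final devoicing): /b/ is a voiced obstruent in word-final position, so it devoices to [p]. /seapiguwizuab/ → seapiguwizuap.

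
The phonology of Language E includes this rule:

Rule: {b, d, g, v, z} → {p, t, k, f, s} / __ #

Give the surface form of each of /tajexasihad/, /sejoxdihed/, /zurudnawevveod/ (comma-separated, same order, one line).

tajexasihat, sejoxdihet, zurudnawevveot

/tajexasihad/: /d/ is a voiced obstruent in word-final position, so it devoices to [t]. → [tajexasihat].
/sejoxdihed/: /d/ is a voiced obstruent in word-final position, so it devoices to [t]. → [sejoxdihet].
/zurudnawevveod/: /d/ is a voiced obstruent in word-final position, so it devoices to [t]. → [zurudnawevveot].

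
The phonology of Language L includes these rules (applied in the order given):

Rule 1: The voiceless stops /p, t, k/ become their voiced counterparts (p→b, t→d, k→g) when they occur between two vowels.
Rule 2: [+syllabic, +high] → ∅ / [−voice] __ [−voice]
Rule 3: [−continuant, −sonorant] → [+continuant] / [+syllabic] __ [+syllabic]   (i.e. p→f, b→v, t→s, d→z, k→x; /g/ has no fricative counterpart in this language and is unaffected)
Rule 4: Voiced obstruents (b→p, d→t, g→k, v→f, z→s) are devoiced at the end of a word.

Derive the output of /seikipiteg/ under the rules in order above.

Rule 1 (intervocalic voicing): /k/ is a voiceless stop between vowels /i/ and /i/, so it voices to [g]. /p/ is a voiceless stop between vowels /i/ and /i/, so it voices to [b]. /t/ is a voiceless stop between vowels /i/ and /e/, so it voices to [d]. /seikipiteg/ → seigibideg.
Rule 2 (high vowel syncope): no segment meets the environment; /seigibideg/ is unchanged.
Rule 3 (intervocalic spirantization): /b/ is a stop between vowels /i/ and /i/, so it spirantizes to the fricative [v]. /d/ is a stop between vowels /i/ and /e/, so it spirantizes to the fricative [z]. /seigibideg/ → seigivizeg.
Rule 4 (final devoicing): /g/ is a voiced obstruent in word-final position, so it devoices to [k]. /seigivizeg/ → seigivizek.

seigivizek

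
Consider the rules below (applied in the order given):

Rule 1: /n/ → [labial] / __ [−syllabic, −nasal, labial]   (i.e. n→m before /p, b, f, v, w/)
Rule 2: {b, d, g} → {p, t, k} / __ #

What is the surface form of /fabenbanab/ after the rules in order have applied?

Rule 1 (nasal place assimilation): /n/ precedes the labial consonant /b/, so it assimilates in place to [m]. /fabenbanab/ → fabembanab.
Rule 2 (final devoicing): /b/ is a voiced stop in word-final position, so it devoices to [p]. /fabembanab/ → fabembanap.

fabembanap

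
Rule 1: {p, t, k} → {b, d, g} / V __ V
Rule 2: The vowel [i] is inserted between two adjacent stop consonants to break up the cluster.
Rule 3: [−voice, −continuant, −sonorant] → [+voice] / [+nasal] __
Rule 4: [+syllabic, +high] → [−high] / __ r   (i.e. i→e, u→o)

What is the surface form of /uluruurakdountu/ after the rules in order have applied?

uloruorakidoundu

Rule 1 (intervocalic voicing): no segment meets the environment; /uluruurakdountu/ is unchanged.
Rule 2 (stop-cluster i-epenthesis): /k/ and /d/ form a stop–stop cluster, so [i] is inserted between them. /uluruurakdountu/ → uluruurakidountu.
Rule 3 (post-nasal voicing): /t/ is a voiceless stop immediately after the nasal /n/, so it voices to [d]. /uluruurakidountu/ → uluruurakidoundu.
Rule 4 (pre-rhotic lowering): /u/ is a high vowel immediately before /r/, so it lowers to [o]. /u/ is a high vowel immediately before /r/, so it lowers to [o]. /uluruurakidoundu/ → uloruorakidoundu.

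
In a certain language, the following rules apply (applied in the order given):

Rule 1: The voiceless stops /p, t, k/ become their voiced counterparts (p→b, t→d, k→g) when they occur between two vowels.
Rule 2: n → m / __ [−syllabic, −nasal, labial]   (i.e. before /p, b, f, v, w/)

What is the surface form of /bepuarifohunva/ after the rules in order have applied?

Rule 1 (intervocalic voicing): /p/ is a voiceless stop between vowels /e/ and /u/, so it voices to [b]. /bepuarifohunva/ → bebuarifohunva.
Rule 2 (nasal place assimilation): /n/ precedes the labial consonant /v/, so it assimilates in place to [m]. /bebuarifohunva/ → bebuarifohumva.

bebuarifohumva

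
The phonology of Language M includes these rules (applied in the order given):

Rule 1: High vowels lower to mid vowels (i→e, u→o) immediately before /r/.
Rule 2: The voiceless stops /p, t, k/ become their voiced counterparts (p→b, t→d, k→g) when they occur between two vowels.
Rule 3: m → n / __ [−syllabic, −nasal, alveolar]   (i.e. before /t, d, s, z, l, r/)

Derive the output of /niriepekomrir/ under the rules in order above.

neriebegonrer

Rule 1 (pre-rhotic lowering): /i/ is a high vowel immediately before /r/, so it lowers to [e]. /i/ is a high vowel immediately before /r/, so it lowers to [e]. /niriepekomrir/ → neriepekomrer.
Rule 2 (intervocalic voicing): /p/ is a voiceless stop between vowels /e/ and /e/, so it voices to [b]. /k/ is a voiceless stop between vowels /e/ and /o/, so it voices to [g]. /neriepekomrer/ → neriebegomrer.
Rule 3 (nasal place assimilation): /m/ precedes the alveolar consonant /r/, so it assimilates in place to [n]. /neriebegomrer/ → neriebegonrer.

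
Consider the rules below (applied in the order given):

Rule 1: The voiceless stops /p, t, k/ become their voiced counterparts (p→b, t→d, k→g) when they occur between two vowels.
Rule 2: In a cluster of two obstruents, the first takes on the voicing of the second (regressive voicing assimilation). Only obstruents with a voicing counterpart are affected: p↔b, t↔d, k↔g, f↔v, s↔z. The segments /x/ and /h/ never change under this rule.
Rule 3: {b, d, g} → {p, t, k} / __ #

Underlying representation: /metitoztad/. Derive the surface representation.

Rule 1 (intervocalic voicing): /t/ is a voiceless stop between vowels /e/ and /i/, so it voices to [d]. /t/ is a voiceless stop between vowels /i/ and /o/, so it voices to [d]. /metitoztad/ → medidoztad.
Rule 2 (regressive voicing assimilation): /z/ precedes the voiceless obstruent /t/, so it devoices to [s] by assimilation. /medidoztad/ → medidostad.
Rule 3 (final devoicing): /d/ is a voiced stop in word-final position, so it devoices to [t]. /medidostad/ → medidostat.

medidostat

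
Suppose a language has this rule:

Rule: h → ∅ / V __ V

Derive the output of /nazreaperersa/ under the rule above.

No segment of /nazreaperersa/ meets the structural description of the rule, so the form surfaces unchanged.

nazreaperersa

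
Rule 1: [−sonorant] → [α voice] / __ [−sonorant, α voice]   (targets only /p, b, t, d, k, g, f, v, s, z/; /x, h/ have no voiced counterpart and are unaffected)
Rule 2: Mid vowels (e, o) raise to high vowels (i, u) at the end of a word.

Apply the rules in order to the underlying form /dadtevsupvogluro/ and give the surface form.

Rule 1 (regressive voicing assimilation): /d/ precedes the voiceless obstruent /t/, so it devoices to [t] by assimilation. /v/ precedes the voiceless obstruent /s/, so it devoices to [f] by assimilation. /p/ precedes the voiced obstruent /v/, so it voices to [b] by assimilation. /dadtevsupvogluro/ → dattefsubvogluro.
Rule 2 (final vowel raising): /o/ is a mid vowel in word-final position, so it raises to [u]. /dattefsubvogluro/ → dattefsubvogluru.

dattefsubvogluru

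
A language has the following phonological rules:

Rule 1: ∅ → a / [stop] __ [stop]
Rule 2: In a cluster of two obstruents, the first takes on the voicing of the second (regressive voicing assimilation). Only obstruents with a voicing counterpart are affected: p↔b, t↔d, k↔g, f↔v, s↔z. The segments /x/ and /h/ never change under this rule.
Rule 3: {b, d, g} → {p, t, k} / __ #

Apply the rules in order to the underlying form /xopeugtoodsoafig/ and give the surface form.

xopeugatootsoafik

Rule 1 (stop-cluster a-epenthesis): /g/ and /t/ form a stop–stop cluster, so [a] is inserted between them. /xopeugtoodsoafig/ → xopeugatoodsoafig.
Rule 2 (regressive voicing assimilation): /d/ precedes the voiceless obstruent /s/, so it devoices to [t] by assimilation. /xopeugatoodsoafig/ → xopeugatootsoafig.
Rule 3 (final devoicing): /g/ is a voiced stop in word-final position, so it devoices to [k]. /xopeugatootsoafig/ → xopeugatootsoafik.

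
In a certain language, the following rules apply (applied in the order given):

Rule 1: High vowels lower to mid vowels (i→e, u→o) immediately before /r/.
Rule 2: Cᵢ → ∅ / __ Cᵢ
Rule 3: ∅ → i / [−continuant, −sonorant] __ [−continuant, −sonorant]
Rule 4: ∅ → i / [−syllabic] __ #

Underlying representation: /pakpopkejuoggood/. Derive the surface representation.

pakipopikejuogoodi

Rule 1 (pre-rhotic lowering): no segment meets the environment; /pakpopkejuoggood/ is unchanged.
Rule 2 (degemination): /gg/ is a geminate; the first /g/ deletes. /pakpopkejuoggood/ → pakpopkejuogood.
Rule 3 (stop-cluster i-epenthesis): /k/ and /p/ form a stop–stop cluster, so [i] is inserted between them. /p/ and /k/ form a stop–stop cluster, so [i] is inserted between them. /pakpopkejuogood/ → pakipopikejuogood.
Rule 4 (final i-epenthesis): the form ends in the consonant /d/, so [i] is inserted word-finally. /pakipopikejuogood/ → pakipopikejuogoodi.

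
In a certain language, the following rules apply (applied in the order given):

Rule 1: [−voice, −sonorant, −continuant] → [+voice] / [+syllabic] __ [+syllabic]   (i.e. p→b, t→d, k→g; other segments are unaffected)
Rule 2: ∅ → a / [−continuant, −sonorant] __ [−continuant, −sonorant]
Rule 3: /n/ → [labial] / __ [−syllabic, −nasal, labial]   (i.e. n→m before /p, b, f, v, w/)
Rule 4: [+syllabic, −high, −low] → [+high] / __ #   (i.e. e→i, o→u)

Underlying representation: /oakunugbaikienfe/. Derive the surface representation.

Rule 1 (intervocalic voicing): /k/ is a voiceless stop between vowels /a/ and /u/, so it voices to [g]. /k/ is a voiceless stop between vowels /i/ and /i/, so it voices to [g]. /oakunugbaikienfe/ → oagunugbaigienfe.
Rule 2 (stop-cluster a-epenthesis): /g/ and /b/ form a stop–stop cluster, so [a] is inserted between them. /oagunugbaigienfe/ → oagunugabaigienfe.
Rule 3 (nasal place assimilation): /n/ precedes the labial consonant /f/, so it assimilates in place to [m]. /oagunugabaigienfe/ → oagunugabaigiemfe.
Rule 4 (final vowel raising): /e/ is a mid vowel in word-final position, so it raises to [i]. /oagunugabaigiemfe/ → oagunugabaigiemfi.

oagunugabaigiemfi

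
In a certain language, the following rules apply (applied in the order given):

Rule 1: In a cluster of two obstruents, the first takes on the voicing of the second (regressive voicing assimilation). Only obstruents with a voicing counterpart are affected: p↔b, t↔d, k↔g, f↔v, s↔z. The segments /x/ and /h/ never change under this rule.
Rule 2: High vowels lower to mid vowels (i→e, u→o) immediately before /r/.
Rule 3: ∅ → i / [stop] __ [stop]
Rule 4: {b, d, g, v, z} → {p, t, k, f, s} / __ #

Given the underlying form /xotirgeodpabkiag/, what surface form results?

xotergeotipapikiak

Rule 1 (regressive voicing assimilation): /d/ precedes the voiceless obstruent /p/, so it devoices to [t] by assimilation. /b/ precedes the voiceless obstruent /k/, so it devoices to [p] by assimilation. /xotirgeodpabkiag/ → xotirgeotpapkiag.
Rule 2 (pre-rhotic lowering): /i/ is a high vowel immediately before /r/, so it lowers to [e]. /xotirgeotpapkiag/ → xotergeotpapkiag.
Rule 3 (stop-cluster i-epenthesis): /t/ and /p/ form a stop–stop cluster, so [i] is inserted between them. /p/ and /k/ form a stop–stop cluster, so [i] is inserted between them. /xotergeotpapkiag/ → xotergeotipapikiag.
Rule 4 (final devoicing): /g/ is a voiced obstruent in word-final position, so it devoices to [k]. /xotergeotipapikiag/ → xotergeotipapikiak.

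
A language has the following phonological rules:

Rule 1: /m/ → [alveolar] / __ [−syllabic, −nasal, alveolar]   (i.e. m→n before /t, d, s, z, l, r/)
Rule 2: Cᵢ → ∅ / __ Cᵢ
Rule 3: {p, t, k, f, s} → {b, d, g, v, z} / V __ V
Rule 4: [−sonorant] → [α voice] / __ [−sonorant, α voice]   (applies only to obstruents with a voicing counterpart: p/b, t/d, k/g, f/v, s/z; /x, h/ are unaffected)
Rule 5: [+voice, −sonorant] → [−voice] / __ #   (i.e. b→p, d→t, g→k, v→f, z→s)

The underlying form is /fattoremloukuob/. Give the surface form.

Rule 1 (nasal place assimilation): /m/ precedes the alveolar consonant /l/, so it assimilates in place to [n]. /fattoremloukuob/ → fattorenloukuob.
Rule 2 (degemination): /tt/ is a geminate; the first /t/ deletes. /fattorenloukuob/ → fatorenloukuob.
Rule 3 (intervocalic voicing): /t/ is a voiceless obstruent between vowels /a/ and /o/, so it voices to [d]. /k/ is a voiceless obstruent between vowels /u/ and /u/, so it voices to [g]. /fatorenloukuob/ → fadorenlouguob.
Rule 4 (regressive voicing assimilation): no segment meets the environment; /fadorenlouguob/ is unchanged.
Rule 5 (final devoicing): /b/ is a voiced obstruent in word-final position, so it devoices to [p]. /fadorenlouguob/ → fadorenlouguop.

fadorenlouguop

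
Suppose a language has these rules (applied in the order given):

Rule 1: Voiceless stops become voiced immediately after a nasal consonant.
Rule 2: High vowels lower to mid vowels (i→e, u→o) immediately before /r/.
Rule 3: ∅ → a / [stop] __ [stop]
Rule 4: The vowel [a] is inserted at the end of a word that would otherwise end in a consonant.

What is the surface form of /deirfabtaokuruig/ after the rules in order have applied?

deerfabataokoruiga

Rule 1 (post-nasal voicing): no segment meets the environment; /deirfabtaokuruig/ is unchanged.
Rule 2 (pre-rhotic lowering): /i/ is a high vowel immediately before /r/, so it lowers to [e]. /u/ is a high vowel immediately before /r/, so it lowers to [o]. /deirfabtaokuruig/ → deerfabtaokoruig.
Rule 3 (stop-cluster a-epenthesis): /b/ and /t/ form a stop–stop cluster, so [a] is inserted between them. /deerfabtaokoruig/ → deerfabataokoruig.
Rule 4 (final a-epenthesis): the form ends in the consonant /g/, so [a] is inserted word-finally. /deerfabataokoruig/ → deerfabataokoruiga.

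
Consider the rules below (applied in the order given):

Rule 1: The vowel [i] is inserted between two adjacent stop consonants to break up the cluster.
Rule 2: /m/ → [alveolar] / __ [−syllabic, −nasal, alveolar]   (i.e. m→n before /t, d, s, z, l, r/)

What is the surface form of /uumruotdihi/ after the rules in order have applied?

Rule 1 (stop-cluster i-epenthesis): /t/ and /d/ form a stop–stop cluster, so [i] is inserted between them. /uumruotdihi/ → uumruotidihi.
Rule 2 (nasal place assimilation): /m/ precedes the alveolar consonant /r/, so it assimilates in place to [n]. /uumruotidihi/ → uunruotidihi.

uunruotidihi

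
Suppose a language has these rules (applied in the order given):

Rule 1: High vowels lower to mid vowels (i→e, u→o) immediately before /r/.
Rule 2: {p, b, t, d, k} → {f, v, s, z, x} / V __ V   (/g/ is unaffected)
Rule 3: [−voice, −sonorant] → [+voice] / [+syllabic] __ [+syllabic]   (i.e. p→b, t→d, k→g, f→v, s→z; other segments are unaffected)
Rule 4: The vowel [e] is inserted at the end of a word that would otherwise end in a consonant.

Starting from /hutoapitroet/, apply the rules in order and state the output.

Rule 1 (pre-rhotic lowering): no segment meets the environment; /hutoapitroet/ is unchanged.
Rule 2 (intervocalic spirantization): /t/ is a stop between vowels /u/ and /o/, so it spirantizes to the fricative [s]. /p/ is a stop between vowels /a/ and /i/, so it spirantizes to the fricative [f]. /hutoapitroet/ → husoafitroet.
Rule 3 (intervocalic voicing): /s/ is a voiceless obstruent between vowels /u/ and /o/, so it voices to [z]. /f/ is a voiceless obstruent between vowels /a/ and /i/, so it voices to [v]. /husoafitroet/ → huzoavitroet.
Rule 4 (final e-epenthesis): the form ends in the consonant /t/, so [e] is inserted word-finally. /huzoavitroet/ → huzoavitroete.

huzoavitroete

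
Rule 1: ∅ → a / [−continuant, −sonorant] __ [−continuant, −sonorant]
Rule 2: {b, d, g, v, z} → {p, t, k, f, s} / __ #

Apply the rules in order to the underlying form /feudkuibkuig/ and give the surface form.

Rule 1 (stop-cluster a-epenthesis): /d/ and /k/ form a stop–stop cluster, so [a] is inserted between them. /b/ and /k/ form a stop–stop cluster, so [a] is inserted between them. /feudkuibkuig/ → feudakuibakuig.
Rule 2 (final devoicing): /g/ is a voiced obstruent in word-final position, so it devoices to [k]. /feudakuibakuig/ → feudakuibakuik.

feudakuibakuik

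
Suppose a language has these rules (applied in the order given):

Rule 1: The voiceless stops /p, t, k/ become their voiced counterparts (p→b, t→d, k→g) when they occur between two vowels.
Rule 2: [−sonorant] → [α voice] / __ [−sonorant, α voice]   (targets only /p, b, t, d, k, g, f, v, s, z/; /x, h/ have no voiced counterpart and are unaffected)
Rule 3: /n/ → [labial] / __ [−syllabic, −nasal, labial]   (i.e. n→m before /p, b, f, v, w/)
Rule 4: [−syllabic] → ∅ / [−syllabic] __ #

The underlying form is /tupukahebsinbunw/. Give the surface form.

tubugahepsimbum

Rule 1 (intervocalic voicing): /p/ is a voiceless stop between vowels /u/ and /u/, so it voices to [b]. /k/ is a voiceless stop between vowels /u/ and /a/, so it voices to [g]. /tupukahebsinbunw/ → tubugahebsinbunw.
Rule 2 (regressive voicing assimilation): /b/ precedes the voiceless obstruent /s/, so it devoices to [p] by assimilation. /tubugahebsinbunw/ → tubugahepsinbunw.
Rule 3 (nasal place assimilation): /n/ precedes the labial consonant /b/, so it assimilates in place to [m]. /n/ precedes the labial consonant /w/, so it assimilates in place to [m]. /tubugahepsinbunw/ → tubugahepsimbumw.
Rule 4 (final cluster simplification): /w/ is the second consonant of a word-final cluster /mw/, so it deletes. /tubugahepsimbumw/ → tubugahepsimbum.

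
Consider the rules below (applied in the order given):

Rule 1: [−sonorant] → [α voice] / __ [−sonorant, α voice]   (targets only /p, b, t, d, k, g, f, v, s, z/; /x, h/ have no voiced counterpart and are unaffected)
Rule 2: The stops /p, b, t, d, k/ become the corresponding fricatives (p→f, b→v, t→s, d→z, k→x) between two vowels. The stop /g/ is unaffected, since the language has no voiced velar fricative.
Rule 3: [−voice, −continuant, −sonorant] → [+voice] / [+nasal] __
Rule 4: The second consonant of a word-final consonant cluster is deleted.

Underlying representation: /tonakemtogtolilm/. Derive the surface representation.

Rule 1 (regressive voicing assimilation): /g/ precedes the voiceless obstruent /t/, so it devoices to [k] by assimilation. /tonakemtogtolilm/ → tonakemtoktolilm.
Rule 2 (intervocalic spirantization): /k/ is a stop between vowels /a/ and /e/, so it spirantizes to the fricative [x]. /tonakemtoktolilm/ → tonaxemtoktolilm.
Rule 3 (post-nasal voicing): /t/ is a voiceless stop immediately after the nasal /m/, so it voices to [d]. /tonaxemtoktolilm/ → tonaxemdoktolilm.
Rule 4 (final cluster simplification): /m/ is the second consonant of a word-final cluster /lm/, so it deletes. /tonaxemdoktolilm/ → tonaxemdoktolil.

tonaxemdoktolil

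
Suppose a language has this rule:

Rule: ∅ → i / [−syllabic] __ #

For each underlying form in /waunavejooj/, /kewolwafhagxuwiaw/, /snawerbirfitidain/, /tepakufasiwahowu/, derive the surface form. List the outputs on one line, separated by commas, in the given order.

/waunavejooj/: the form ends in the consonant /j/, so [i] is inserted word-finally. → [waunavejooji].
/kewolwafhagxuwiaw/: the form ends in the consonant /w/, so [i] is inserted word-finally. → [kewolwafhagxuwiawi].
/snawerbirfitidain/: the form ends in the consonant /n/, so [i] is inserted word-finally. → [snawerbirfitidaini].
/tepakufasiwahowu/: the rule's environment is not met; surfaces unchanged as [tepakufasiwahowu].

waunavejooji, kewolwafhagxuwiawi, snawerbirfitidaini, tepakufasiwahowu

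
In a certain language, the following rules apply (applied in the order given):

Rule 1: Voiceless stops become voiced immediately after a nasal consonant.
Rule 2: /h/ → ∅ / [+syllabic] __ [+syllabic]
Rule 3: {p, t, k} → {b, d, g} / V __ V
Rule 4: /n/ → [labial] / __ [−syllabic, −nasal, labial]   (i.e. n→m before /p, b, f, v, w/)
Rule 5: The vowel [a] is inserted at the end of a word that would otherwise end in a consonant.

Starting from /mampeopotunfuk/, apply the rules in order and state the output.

Rule 1 (post-nasal voicing): /p/ is a voiceless stop immediately after the nasal /m/, so it voices to [b]. /mampeopotunfuk/ → mambeopotunfuk.
Rule 2 (intervocalic h-deletion): no segment meets the environment; /mambeopotunfuk/ is unchanged.
Rule 3 (intervocalic voicing): /p/ is a voiceless stop between vowels /o/ and /o/, so it voices to [b]. /t/ is a voiceless stop between vowels /o/ and /u/, so it voices to [d]. /mambeopotunfuk/ → mambeobodunfuk.
Rule 4 (nasal place assimilation): /n/ precedes the labial consonant /f/, so it assimilates in place to [m]. /mambeobodunfuk/ → mambeobodumfuk.
Rule 5 (final a-epenthesis): the form ends in the consonant /k/, so [a] is inserted word-finally. /mambeobodumfuk/ → mambeobodumfuka.

mambeobodumfuka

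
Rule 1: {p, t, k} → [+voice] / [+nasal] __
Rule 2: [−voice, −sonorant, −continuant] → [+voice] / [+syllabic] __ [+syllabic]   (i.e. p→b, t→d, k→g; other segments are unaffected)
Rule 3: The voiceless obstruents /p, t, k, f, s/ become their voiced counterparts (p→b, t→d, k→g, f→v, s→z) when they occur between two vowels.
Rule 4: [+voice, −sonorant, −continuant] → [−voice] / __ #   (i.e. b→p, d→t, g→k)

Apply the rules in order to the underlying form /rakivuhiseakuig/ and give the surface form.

ragivuhizeaguik

Rule 1 (post-nasal voicing): no segment meets the environment; /rakivuhiseakuig/ is unchanged.
Rule 2 (intervocalic voicing): /k/ is a voiceless stop between vowels /a/ and /i/, so it voices to [g]. /k/ is a voiceless stop between vowels /a/ and /u/, so it voices to [g]. /rakivuhiseakuig/ → ragivuhiseaguig.
Rule 3 (intervocalic voicing): /s/ is a voiceless obstruent between vowels /i/ and /e/, so it voices to [z]. /ragivuhiseaguig/ → ragivuhizeaguig.
Rule 4 (final devoicing): /g/ is a voiced stop in word-final position, so it devoices to [k]. /ragivuhizeaguig/ → ragivuhizeaguik.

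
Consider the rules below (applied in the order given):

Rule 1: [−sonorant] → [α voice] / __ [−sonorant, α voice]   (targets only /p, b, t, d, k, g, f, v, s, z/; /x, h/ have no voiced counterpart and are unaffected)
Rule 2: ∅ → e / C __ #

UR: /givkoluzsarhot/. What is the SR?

Rule 1 (regressive voicing assimilation): /v/ precedes the voiceless obstruent /k/, so it devoices to [f] by assimilation. /z/ precedes the voiceless obstruent /s/, so it devoices to [s] by assimilation. /givkoluzsarhot/ → gifkolussarhot.
Rule 2 (final e-epenthesis): the form ends in the consonant /t/, so [e] is inserted word-finally. /gifkolussarhot/ → gifkolussarhote.

gifkolussarhote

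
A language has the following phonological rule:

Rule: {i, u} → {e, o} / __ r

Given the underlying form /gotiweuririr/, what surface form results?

/u/ is a high vowel immediately before /r/, so it lowers to [o].
/i/ is a high vowel immediately before /r/, so it lowers to [e].
/i/ is a high vowel immediately before /r/, so it lowers to [e].
Surface form: [gotiweorerer].

gotiweorerer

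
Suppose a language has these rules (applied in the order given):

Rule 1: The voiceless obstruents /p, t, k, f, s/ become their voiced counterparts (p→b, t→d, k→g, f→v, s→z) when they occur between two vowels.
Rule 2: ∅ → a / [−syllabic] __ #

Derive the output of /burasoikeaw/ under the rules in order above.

Rule 1 (intervocalic voicing): /s/ is a voiceless obstruent between vowels /a/ and /o/, so it voices to [z]. /k/ is a voiceless obstruent between vowels /i/ and /e/, so it voices to [g]. /burasoikeaw/ → burazoigeaw.
Rule 2 (final a-epenthesis): the form ends in the consonant /w/, so [a] is inserted word-finally. /burazoigeaw/ → burazoigeawa.

burazoigeawa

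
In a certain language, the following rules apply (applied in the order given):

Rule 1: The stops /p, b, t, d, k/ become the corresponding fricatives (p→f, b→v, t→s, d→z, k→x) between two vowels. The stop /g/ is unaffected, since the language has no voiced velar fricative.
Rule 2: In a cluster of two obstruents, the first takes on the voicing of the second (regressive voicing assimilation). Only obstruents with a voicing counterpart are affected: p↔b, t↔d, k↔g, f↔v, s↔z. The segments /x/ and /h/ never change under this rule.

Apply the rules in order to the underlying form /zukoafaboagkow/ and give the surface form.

zuxoafavoakkow

Rule 1 (intervocalic spirantization): /k/ is a stop between vowels /u/ and /o/, so it spirantizes to the fricative [x]. /b/ is a stop between vowels /a/ and /o/, so it spirantizes to the fricative [v]. /zukoafaboagkow/ → zuxoafavoagkow.
Rule 2 (regressive voicing assimilation): /g/ precedes the voiceless obstruent /k/, so it devoices to [k] by assimilation. /zuxoafavoagkow/ → zuxoafavoakkow.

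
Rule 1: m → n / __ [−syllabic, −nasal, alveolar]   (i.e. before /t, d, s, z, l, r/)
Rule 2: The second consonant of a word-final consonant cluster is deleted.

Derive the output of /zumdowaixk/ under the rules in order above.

zundowaix

Rule 1 (nasal place assimilation): /m/ precedes the alveolar consonant /d/, so it assimilates in place to [n]. /zumdowaixk/ → zundowaixk.
Rule 2 (final cluster simplification): /k/ is the second consonant of a word-final cluster /xk/, so it deletes. /zundowaixk/ → zundowaix.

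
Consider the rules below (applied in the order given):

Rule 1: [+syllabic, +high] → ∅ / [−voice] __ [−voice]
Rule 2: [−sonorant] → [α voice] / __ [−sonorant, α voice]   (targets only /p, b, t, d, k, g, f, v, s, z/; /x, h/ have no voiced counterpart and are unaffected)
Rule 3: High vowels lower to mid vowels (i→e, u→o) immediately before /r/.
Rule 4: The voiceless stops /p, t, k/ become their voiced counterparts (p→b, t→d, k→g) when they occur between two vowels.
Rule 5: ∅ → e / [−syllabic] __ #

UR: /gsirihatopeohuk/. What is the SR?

kserihadobeohke

Rule 1 (high vowel syncope): /u/ is a high vowel flanked by voiceless consonants /h/ and /k/, so it deletes. /gsirihatopeohuk/ → gsirihatopeohk.
Rule 2 (regressive voicing assimilation): /g/ precedes the voiceless obstruent /s/, so it devoices to [k] by assimilation. /gsirihatopeohk/ → ksirihatopeohk.
Rule 3 (pre-rhotic lowering): /i/ is a high vowel immediately before /r/, so it lowers to [e]. /ksirihatopeohk/ → kserihatopeohk.
Rule 4 (intervocalic voicing): /t/ is a voiceless stop between vowels /a/ and /o/, so it voices to [d]. /p/ is a voiceless stop between vowels /o/ and /e/, so it voices to [b]. /kserihatopeohk/ → kserihadobeohk.
Rule 5 (final e-epenthesis): the form ends in the consonant /k/, so [e] is inserted word-finally. /kserihadobeohk/ → kserihadobeohke.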